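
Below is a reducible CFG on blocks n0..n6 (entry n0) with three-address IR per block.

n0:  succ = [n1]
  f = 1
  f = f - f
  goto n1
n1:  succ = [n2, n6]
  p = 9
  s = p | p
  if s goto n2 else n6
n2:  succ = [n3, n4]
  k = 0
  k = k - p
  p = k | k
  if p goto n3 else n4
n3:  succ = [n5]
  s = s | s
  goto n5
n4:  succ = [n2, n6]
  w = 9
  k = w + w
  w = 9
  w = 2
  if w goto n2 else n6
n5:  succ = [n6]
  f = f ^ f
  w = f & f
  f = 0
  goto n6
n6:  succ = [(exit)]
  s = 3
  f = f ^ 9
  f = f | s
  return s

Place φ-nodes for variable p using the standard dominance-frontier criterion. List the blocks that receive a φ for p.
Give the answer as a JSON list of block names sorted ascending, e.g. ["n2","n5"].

idom tree: n1←n0 n2←n1 n3←n2 n4←n2 n5←n3 n6←n1
Dom at joins:
  n2: preds {n1,n4}: {n0,n1} ∩ {n0,n1,n2,n4} = {n0,n1}; idom=n1
  n6: preds {n1,n4,n5}: {n0,n1} ∩ {n0,n1,n2,n4} ∩ {n0,n1,n2,n3,n5} = {n0,n1}; idom=n1

DF derivation:
  n2←n1: walk · to n1
  n2←n4: walk n4→n2 to n1
  n6←n1: walk · to n1
  n6←n4: walk n4→n2 to n1
  n6←n5: walk n5→n3→n2 to n1
  n0: DF=∅
  n1: DF=∅
  n2: DF={n2,n6}
  n3: DF={n6}
  n4: DF={n2,n6}
  n5: DF={n6}
  n6: DF=∅

φ for p: defs {n1,n2}
  DF⁺ = {n2,n6}

Answer: ["n2", "n6"]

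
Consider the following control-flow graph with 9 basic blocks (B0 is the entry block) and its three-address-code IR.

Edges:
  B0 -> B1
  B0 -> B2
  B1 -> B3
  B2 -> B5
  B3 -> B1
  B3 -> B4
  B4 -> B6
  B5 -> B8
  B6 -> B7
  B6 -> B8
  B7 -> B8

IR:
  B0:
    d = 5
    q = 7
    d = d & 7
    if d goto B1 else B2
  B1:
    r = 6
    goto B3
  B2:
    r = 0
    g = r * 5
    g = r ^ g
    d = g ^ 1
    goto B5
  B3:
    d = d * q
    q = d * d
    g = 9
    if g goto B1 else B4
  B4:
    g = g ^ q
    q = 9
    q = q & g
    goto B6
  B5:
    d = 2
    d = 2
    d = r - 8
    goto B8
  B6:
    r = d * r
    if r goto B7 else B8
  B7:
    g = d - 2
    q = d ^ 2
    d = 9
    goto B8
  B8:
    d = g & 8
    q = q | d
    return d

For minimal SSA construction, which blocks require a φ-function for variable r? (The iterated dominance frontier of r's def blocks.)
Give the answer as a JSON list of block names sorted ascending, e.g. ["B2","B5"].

Answer: ["B1", "B8"]

Analysis:
idom tree: B1←B0 B2←B0 B3←B1 B4←B3 B5←B2 B6←B4 B7←B6 B8←B0
Dom∩ at merges:
  B1: preds {B0,B3}: {B0} ∩ {B0,B1,B3} = {B0}; idom=B0
  B8: preds {B5,B6,B7}: {B0,B2,B5} ∩ {B0,B1,B3,B4,B6} ∩ {B0,B1,B3,B4,B6,B7} = {B0}; idom=B0

DF derivation:
  B1←B0: walk · to B0
  B1←B3: walk B3→B1 to B0
  B8←B5: walk B5→B2 to B0
  B8←B6: walk B6→B4→B3→B1 to B0
  B8←B7: walk B7→B6→B4→B3→B1 to B0
  B0: DF=∅
  B1: DF={B1,B8}
  B2: DF={B8}
  B3: DF={B1,B8}
  B4: DF={B8}
  B5: DF={B8}
  B6: DF={B8}
  B7: DF={B8}
  B8: DF=∅

φ for r: defs {B1,B2,B6}
  DF⁺ = {B1,B8}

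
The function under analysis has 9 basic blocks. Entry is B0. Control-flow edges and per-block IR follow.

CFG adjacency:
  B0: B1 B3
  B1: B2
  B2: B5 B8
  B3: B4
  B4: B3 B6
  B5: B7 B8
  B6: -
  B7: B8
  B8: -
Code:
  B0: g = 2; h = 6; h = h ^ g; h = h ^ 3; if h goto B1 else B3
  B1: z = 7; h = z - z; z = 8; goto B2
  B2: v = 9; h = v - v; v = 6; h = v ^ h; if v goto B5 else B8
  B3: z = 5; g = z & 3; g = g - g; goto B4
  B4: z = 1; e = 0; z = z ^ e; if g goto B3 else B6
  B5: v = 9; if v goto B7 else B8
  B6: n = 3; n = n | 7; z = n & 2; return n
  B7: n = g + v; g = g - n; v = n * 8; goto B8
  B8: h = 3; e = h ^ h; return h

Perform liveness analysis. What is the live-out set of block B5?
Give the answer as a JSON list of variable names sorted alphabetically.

Answer: ["g", "v"]

Working:
def/use:
  B0: {g,h} / ∅
  B1: {h,z} / ∅
  B2: {h,v} / ∅
  B3: {g,z} / ∅
  B4: {e,z} / {g}
  B5: {v} / ∅
  B6: {n,z} / ∅
  B7: {g,n,v} / {g,v}
  B8: {e,h} / ∅

Live sets:
  B0: in=∅ out={g}
  B1: in={g} out={g}
  B2: in={g} out={g}
  B3: in=∅ out={g}
  B4: in={g} out=∅
  B5: in={g} out={g,v}
  B6: in=∅ out=∅
  B7: in={g,v} out=∅
  B8: in=∅ out=∅

live-out(B5) = ["g", "v"]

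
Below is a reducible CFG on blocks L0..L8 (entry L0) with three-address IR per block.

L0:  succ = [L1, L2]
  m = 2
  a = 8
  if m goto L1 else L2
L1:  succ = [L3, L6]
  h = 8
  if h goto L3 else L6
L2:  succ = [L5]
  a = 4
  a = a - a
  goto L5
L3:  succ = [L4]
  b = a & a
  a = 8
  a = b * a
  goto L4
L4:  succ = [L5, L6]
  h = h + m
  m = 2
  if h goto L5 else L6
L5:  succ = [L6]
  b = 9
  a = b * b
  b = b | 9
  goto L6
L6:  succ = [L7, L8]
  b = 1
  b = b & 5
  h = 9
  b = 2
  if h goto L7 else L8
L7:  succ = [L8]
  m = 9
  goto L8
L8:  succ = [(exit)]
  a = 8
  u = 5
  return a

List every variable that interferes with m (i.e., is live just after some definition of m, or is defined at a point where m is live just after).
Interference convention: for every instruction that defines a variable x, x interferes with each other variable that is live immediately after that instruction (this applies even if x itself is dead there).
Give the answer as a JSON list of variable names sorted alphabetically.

Block summaries:
  L0: def={a,m} ue=∅
  L1: def={h} ue=∅
  L2: def={a} ue=∅
  L3: def={a,b} ue={a}
  L4: def={h,m} ue={h,m}
  L5: def={a,b} ue=∅
  L6: def={b,h} ue=∅
  L7: def={m} ue=∅
  L8: def={a,u} ue=∅

Live sets:
  L0 li=∅ lo={a,m}
  L1 li={a,m} lo={a,h,m}
  L2 li=∅ lo=∅
  L3 li={a,h,m} lo={h,m}
  L4 li={h,m} lo=∅
  L5 li=∅ lo=∅
  L6 li=∅ lo=∅
  L7 li=∅ lo=∅
  L8 li=∅ lo=∅

Conflict graph:
  a: {b,h,m,u}
  b: {a,h,m}
  h: {a,b,m}
  m: {a,b,h}
  u: {a}

N(m) = ["a", "b", "h"]

Answer: ["a", "b", "h"]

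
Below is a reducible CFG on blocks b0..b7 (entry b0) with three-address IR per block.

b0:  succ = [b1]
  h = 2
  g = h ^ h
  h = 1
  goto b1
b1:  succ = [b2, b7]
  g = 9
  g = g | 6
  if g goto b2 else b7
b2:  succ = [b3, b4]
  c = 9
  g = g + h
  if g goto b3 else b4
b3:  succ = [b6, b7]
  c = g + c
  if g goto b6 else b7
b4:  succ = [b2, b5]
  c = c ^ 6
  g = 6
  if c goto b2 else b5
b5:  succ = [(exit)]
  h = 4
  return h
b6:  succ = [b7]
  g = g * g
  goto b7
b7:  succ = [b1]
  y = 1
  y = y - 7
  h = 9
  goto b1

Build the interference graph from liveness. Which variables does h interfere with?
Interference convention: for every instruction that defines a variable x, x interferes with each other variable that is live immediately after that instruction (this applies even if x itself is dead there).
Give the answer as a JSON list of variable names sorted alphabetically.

Block summaries:
  b0: def={g,h} ue=∅
  b1: def={g} ue=∅
  b2: def={c,g} ue={g,h}
  b3: def={c} ue={c,g}
  b4: def={c,g} ue={c}
  b5: def={h} ue=∅
  b6: def={g} ue={g}
  b7: def={h,y} ue=∅

Backward fixpoint:
  b0 li=∅ lo={h}
  b1 li={h} lo={g,h}
  b2 li={g,h} lo={c,g,h}
  b3 li={c,g} lo={g}
  b4 li={c,h} lo={g,h}
  b5 li=∅ lo=∅
  b6 li={g} lo=∅
  b7 li=∅ lo={h}

Conflict graph:
  c↔{g,h}
  g↔{c,h}
  h↔{c,g}
  y↔∅

N(h) = ["c", "g"]

Answer: ["c", "g"]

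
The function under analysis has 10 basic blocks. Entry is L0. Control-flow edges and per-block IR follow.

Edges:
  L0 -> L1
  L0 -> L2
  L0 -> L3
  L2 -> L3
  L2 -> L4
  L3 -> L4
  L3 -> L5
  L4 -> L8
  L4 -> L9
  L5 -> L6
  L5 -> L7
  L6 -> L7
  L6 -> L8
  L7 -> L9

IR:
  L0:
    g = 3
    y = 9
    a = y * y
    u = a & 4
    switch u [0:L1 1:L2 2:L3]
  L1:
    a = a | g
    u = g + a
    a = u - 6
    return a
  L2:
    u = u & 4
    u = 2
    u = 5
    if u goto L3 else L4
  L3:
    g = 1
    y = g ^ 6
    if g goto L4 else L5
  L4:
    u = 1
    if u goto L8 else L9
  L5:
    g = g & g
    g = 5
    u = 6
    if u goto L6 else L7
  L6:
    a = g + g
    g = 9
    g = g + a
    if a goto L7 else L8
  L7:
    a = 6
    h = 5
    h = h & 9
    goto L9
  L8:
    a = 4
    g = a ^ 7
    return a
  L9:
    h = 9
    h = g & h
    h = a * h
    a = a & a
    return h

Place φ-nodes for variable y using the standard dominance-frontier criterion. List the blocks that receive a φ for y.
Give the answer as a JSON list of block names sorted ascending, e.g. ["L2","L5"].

Answer: ["L4", "L8", "L9"]

Working:
idom tree: L1←L0 L2←L0 L3←L0 L4←L0 L5←L3 L6←L5 L7←L5 L8←L0 L9←L0
Dom∩ at merges:
  L3: preds {L0,L2}: {L0} ∩ {L0,L2} = {L0}; idom=L0
  L4: preds {L2,L3}: {L0,L2} ∩ {L0,L3} = {L0}; idom=L0
  L7: preds {L5,L6}: {L0,L3,L5} ∩ {L0,L3,L5,L6} = {L0,L3,L5}; idom=L5
  L8: preds {L4,L6}: {L0,L4} ∩ {L0,L3,L5,L6} = {L0}; idom=L0
  L9: preds {L4,L7}: {L0,L4} ∩ {L0,L3,L5,L7} = {L0}; idom=L0

DF walk-up:
  join L3 pred L0: · stop@L0
  join L3 pred L2: L2 stop@L0
  join L4 pred L2: L2 stop@L0
  join L4 pred L3: L3 stop@L0
  join L7 pred L5: · stop@L5
  join L7 pred L6: L6 stop@L5
  join L8 pred L4: L4 stop@L0
  join L8 pred L6: L6→L5→L3 stop@L0
  join L9 pred L4: L4 stop@L0
  join L9 pred L7: L7→L5→L3 stop@L0
  DF(L0)=∅
  DF(L1)=∅
  DF(L2)={L3,L4}
  DF(L3)={L4,L8,L9}
  DF(L4)={L8,L9}
  DF(L5)={L8,L9}
  DF(L6)={L7,L8}
  DF(L7)={L9}
  DF(L8)=∅
  DF(L9)=∅

φ for y: defs {L0,L3}
  DF⁺ = {L4,L8,L9}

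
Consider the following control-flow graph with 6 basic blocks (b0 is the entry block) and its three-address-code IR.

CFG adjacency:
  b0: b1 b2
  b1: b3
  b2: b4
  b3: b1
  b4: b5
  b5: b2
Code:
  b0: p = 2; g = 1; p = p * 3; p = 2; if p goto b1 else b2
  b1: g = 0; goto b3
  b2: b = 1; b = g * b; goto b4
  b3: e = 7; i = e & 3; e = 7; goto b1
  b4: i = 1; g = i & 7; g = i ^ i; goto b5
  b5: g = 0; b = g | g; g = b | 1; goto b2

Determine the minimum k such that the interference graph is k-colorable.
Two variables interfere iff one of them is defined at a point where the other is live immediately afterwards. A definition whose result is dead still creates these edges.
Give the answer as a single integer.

def/use:
  b0: {g,p} / ∅
  b1: {g} / ∅
  b2: {b} / {g}
  b3: {e,i} / ∅
  b4: {g,i} / ∅
  b5: {b,g} / ∅

Liveness:
  live b0: ∅→{g}
  live b1: ∅→∅
  live b2: {g}→∅
  live b3: ∅→∅
  live b4: ∅→∅
  live b5: ∅→{g}

Interfere edges:
  b — {g}
  e — ∅
  g — {b,i,p}
  i — {g}
  p — {g}

Chromatic number:
  clique {b,g} ⇒ need ≥ 2
  2-colouring: r0={e,g}  r1={b,i,p}
  χ = 2

Answer: 2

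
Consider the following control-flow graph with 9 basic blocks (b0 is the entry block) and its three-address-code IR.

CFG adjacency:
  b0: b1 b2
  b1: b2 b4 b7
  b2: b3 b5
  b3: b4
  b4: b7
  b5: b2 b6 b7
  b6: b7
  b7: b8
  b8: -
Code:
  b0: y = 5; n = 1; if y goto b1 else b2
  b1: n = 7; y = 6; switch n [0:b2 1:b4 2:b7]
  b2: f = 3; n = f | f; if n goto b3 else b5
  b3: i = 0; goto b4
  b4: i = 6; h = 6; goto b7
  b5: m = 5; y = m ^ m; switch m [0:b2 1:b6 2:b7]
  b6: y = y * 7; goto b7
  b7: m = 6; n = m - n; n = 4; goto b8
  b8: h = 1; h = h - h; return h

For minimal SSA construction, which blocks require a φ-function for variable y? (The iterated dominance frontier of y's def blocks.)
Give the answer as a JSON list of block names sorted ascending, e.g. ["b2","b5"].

idom tree: b1←b0 b2←b0 b3←b2 b4←b0 b5←b2 b6←b5 b7←b0 b8←b7
Join-block Dom:
  b2: preds {b0,b1,b5}: {b0} ∩ {b0,b1} ∩ {b0,b2,b5} = {b0}; idom=b0
  b4: preds {b1,b3}: {b0,b1} ∩ {b0,b2,b3} = {b0}; idom=b0
  b7: preds {b1,b4,b5,b6}: {b0,b1} ∩ {b0,b4} ∩ {b0,b2,b5} ∩ {b0,b2,b5,b6} = {b0}; idom=b0

DF walk-up:
  join b2 pred b0: · stop@b0
  join b2 pred b1: b1 stop@b0
  join b2 pred b5: b5→b2 stop@b0
  join b4 pred b1: b1 stop@b0
  join b4 pred b3: b3→b2 stop@b0
  join b7 pred b1: b1 stop@b0
  join b7 pred b4: b4 stop@b0
  join b7 pred b5: b5→b2 stop@b0
  join b7 pred b6: b6→b5→b2 stop@b0
  b0: DF=∅
  b1: DF={b2,b4,b7}
  b2: DF={b2,b4,b7}
  b3: DF={b4}
  b4: DF={b7}
  b5: DF={b2,b7}
  b6: DF={b7}
  b7: DF=∅
  b8: DF=∅

φ for y: defs {b0,b1,b5,b6}
  DF⁺ = {b2,b4,b7}

Answer: ["b2", "b4", "b7"]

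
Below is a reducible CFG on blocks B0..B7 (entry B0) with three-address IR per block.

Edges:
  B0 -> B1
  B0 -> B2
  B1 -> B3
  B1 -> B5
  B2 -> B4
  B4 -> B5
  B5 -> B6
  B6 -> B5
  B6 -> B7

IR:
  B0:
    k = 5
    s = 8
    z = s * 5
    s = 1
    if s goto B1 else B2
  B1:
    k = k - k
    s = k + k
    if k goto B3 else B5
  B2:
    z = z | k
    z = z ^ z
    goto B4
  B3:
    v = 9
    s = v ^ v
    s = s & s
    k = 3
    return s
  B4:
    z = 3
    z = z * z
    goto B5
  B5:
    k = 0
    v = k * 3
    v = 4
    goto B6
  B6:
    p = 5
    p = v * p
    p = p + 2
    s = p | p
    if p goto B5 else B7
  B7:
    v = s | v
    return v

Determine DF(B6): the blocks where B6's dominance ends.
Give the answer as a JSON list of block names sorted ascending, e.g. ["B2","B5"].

Answer: ["B5"]

Working:
idom tree: B1←B0 B2←B0 B3←B1 B4←B2 B5←B0 B6←B5 B7←B6
Dom∩ at merges:
  B5: preds {B1,B4,B6}: {B0,B1} ∩ {B0,B2,B4} ∩ {B0,B5,B6} = {B0}; idom=B0

Frontier:
  B5←B1: walk B1 to B0
  B5←B4: walk B4→B2 to B0
  B5←B6: walk B6→B5 to B0
  B0: DF=∅
  B1: DF={B5}
  B2: DF={B5}
  B3: DF=∅
  B4: DF={B5}
  B5: DF={B5}
  B6: DF={B5}
  B7: DF=∅

DF(B6) = ["B5"]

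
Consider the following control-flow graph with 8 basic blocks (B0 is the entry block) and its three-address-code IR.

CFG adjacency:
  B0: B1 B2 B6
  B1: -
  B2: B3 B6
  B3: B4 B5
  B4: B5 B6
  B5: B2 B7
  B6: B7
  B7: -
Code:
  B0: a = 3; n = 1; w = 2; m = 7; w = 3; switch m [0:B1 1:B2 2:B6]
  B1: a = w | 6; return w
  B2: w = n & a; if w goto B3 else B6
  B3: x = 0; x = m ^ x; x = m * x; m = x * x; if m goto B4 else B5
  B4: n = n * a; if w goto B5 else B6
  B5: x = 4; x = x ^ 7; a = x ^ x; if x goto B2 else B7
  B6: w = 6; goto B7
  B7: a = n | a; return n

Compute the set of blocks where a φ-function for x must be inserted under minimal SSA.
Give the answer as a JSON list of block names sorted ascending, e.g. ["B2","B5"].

Answer: ["B2", "B6", "B7"]

Analysis:
idom tree: B1←B0 B2←B0 B3←B2 B4←B3 B5←B3 B6←B0 B7←B0
Dom∩ at merges:
  B2: preds {B0,B5}: {B0} ∩ {B0,B2,B3,B5} = {B0}; idom=B0
  B5: preds {B3,B4}: {B0,B2,B3} ∩ {B0,B2,B3,B4} = {B0,B2,B3}; idom=B3
  B6: preds {B0,B2,B4}: {B0} ∩ {B0,B2} ∩ {B0,B2,B3,B4} = {B0}; idom=B0
  B7: preds {B5,B6}: {B0,B2,B3,B5} ∩ {B0,B6} = {B0}; idom=B0

DF walk-up:
  B2←B0: walk · to B0
  B2←B5: walk B5→B3→B2 to B0
  B5←B3: walk · to B3
  B5←B4: walk B4 to B3
  B6←B0: walk · to B0
  B6←B2: walk B2 to B0
  B6←B4: walk B4→B3→B2 to B0
  B7←B5: walk B5→B3→B2 to B0
  B7←B6: walk B6 to B0
  B0: DF=∅
  B1: DF=∅
  B2: DF={B2,B6,B7}
  B3: DF={B2,B6,B7}
  B4: DF={B5,B6}
  B5: DF={B2,B7}
  B6: DF={B7}
  B7: DF=∅

φ for x: defs {B3,B5}
  DF⁺ = {B2,B6,B7}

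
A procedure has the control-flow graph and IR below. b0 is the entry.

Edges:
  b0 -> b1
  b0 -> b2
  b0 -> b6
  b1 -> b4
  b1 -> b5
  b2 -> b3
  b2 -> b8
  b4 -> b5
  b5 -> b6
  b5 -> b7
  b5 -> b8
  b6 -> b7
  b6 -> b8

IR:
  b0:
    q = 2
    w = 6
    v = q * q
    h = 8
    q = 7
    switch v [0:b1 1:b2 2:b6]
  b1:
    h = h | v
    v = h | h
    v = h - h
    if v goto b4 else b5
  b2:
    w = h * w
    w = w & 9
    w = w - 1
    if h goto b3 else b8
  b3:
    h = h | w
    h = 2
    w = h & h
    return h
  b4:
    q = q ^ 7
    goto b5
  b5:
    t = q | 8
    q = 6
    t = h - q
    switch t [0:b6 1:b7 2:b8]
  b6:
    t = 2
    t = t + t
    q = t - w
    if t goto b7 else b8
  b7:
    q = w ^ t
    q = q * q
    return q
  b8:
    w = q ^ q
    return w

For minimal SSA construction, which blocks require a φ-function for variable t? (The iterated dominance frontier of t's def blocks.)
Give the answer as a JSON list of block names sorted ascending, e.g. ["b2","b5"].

idom tree: b1←b0 b2←b0 b3←b2 b4←b1 b5←b1 b6←b0 b7←b0 b8←b0
Dom at joins:
  b5: preds {b1,b4}: {b0,b1} ∩ {b0,b1,b4} = {b0,b1}; idom=b1
  b6: preds {b0,b5}: {b0} ∩ {b0,b1,b5} = {b0}; idom=b0
  b7: preds {b5,b6}: {b0,b1,b5} ∩ {b0,b6} = {b0}; idom=b0
  b8: preds {b2,b5,b6}: {b0,b2} ∩ {b0,b1,b5} ∩ {b0,b6} = {b0}; idom=b0

DF walk-up:
  join b5 pred b1: · stop@b1
  join b5 pred b4: b4 stop@b1
  join b6 pred b0: · stop@b0
  join b6 pred b5: b5→b1 stop@b0
  join b7 pred b5: b5→b1 stop@b0
  join b7 pred b6: b6 stop@b0
  join b8 pred b2: b2 stop@b0
  join b8 pred b5: b5→b1 stop@b0
  join b8 pred b6: b6 stop@b0
  b0: DF=∅
  b1: DF={b6,b7,b8}
  b2: DF={b8}
  b3: DF=∅
  b4: DF={b5}
  b5: DF={b6,b7,b8}
  b6: DF={b7,b8}
  b7: DF=∅
  b8: DF=∅

φ for t: defs {b5,b6}
  DF⁺ = {b6,b7,b8}

Answer: ["b6", "b7", "b8"]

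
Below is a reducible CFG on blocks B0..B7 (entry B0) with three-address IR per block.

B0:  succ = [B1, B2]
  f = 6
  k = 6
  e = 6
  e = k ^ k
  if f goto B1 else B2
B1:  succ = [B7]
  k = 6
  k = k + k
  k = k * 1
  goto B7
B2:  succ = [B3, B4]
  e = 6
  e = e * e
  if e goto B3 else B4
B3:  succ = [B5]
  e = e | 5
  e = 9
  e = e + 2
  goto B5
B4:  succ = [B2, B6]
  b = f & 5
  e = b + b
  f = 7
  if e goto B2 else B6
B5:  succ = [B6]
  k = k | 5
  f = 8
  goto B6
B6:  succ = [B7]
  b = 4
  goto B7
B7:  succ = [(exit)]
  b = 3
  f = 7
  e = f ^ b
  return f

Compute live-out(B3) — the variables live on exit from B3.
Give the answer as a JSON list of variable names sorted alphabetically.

def/use:
  B0: def={e,f,k} ue=∅
  B1: def={k} ue=∅
  B2: def={e} ue=∅
  B3: def={e} ue={e}
  B4: def={b,e,f} ue={f}
  B5: def={f,k} ue={k}
  B6: def={b} ue=∅
  B7: def={b,e,f} ue=∅

Live sets:
  live B0: ∅→{f,k}
  live B1: ∅→∅
  live B2: {f,k}→{e,f,k}
  live B3: {e,k}→{k}
  live B4: {f,k}→{f,k}
  live B5: {k}→∅
  live B6: ∅→∅
  live B7: ∅→∅

live-out(B3) = ["k"]

Answer: ["k"]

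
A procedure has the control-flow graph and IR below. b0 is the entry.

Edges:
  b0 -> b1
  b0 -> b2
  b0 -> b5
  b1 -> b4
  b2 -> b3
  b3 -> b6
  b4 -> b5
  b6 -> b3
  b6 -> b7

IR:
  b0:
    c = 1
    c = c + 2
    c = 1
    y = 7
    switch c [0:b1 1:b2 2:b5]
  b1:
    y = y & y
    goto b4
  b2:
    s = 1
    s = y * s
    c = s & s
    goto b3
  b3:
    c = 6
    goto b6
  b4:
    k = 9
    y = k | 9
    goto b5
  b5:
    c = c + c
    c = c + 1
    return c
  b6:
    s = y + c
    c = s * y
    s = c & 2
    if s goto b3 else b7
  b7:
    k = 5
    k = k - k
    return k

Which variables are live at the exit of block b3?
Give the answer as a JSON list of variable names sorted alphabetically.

def/use:
  b0: {c,y} / ∅
  b1: {y} / {y}
  b2: {c,s} / {y}
  b3: {c} / ∅
  b4: {k,y} / ∅
  b5: {c} / {c}
  b6: {c,s} / {c,y}
  b7: {k} / ∅

Live sets:
  live b0: ∅→{c,y}
  live b1: {c,y}→{c}
  live b2: {y}→{y}
  live b3: {y}→{c,y}
  live b4: {c}→{c}
  live b5: {c}→∅
  live b6: {c,y}→{y}
  live b7: ∅→∅

live-out(b3) = ["c", "y"]

Answer: ["c", "y"]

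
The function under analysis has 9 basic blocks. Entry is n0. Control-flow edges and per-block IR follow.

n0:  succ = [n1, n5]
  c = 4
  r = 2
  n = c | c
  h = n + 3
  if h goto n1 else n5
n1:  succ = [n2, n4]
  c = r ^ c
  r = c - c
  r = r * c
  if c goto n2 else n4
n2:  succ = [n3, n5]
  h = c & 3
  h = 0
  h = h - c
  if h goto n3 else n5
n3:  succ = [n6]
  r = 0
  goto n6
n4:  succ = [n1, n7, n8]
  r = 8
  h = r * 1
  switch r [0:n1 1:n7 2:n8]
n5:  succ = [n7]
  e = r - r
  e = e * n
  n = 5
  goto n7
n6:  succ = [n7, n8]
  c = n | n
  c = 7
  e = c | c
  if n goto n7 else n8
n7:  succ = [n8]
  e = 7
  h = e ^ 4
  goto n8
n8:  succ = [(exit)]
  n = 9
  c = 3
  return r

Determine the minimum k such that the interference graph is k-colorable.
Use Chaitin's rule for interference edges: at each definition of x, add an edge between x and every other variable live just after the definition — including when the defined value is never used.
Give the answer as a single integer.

Answer: 4

Derivation:
Block summaries:
  n0 def {c,h,n,r} use ∅
  n1 def {c,r} use {c,r}
  n2 def {h} use {c}
  n3 def {r} use ∅
  n4 def {h,r} use ∅
  n5 def {e,n} use {n,r}
  n6 def {c,e} use {n}
  n7 def {e,h} use ∅
  n8 def {c,n} use {r}

Backward fixpoint:
  live n0: ∅→{c,n,r}
  live n1: {c,n,r}→{c,n,r}
  live n2: {c,n,r}→{n,r}
  live n3: {n}→{n,r}
  live n4: {c,n}→{c,n,r}
  live n5: {n,r}→{r}
  live n6: {n,r}→{r}
  live n7: {r}→{r}
  live n8: {r}→∅

Interfere edges:
  c↔{h,n,r}
  e↔{n,r}
  h↔{c,n,r}
  n↔{c,e,h,r}
  r↔{c,e,h,n}

Colouring:
  lower bound: {c,h,n,r} mutually conflict ⇒ χ ≥ 4
  4-colouring: r0={n}  r1={r}  r2={c,e}  r3={h}
  χ = 4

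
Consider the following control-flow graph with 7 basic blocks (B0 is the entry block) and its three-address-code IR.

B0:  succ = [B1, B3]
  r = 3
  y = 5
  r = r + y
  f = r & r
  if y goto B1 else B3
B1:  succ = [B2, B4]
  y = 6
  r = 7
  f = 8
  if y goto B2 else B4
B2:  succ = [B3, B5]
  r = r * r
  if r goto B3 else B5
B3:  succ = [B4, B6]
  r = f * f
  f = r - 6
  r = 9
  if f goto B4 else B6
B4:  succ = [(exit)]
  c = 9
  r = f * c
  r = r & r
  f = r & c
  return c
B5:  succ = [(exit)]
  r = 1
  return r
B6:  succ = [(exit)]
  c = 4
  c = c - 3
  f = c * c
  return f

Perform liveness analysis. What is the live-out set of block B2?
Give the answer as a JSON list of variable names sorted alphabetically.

Per-block:
  B0: {f,r,y} / ∅
  B1: {f,r,y} / ∅
  B2: {r} / {r}
  B3: {f,r} / {f}
  B4: {c,f,r} / {f}
  B5: {r} / ∅
  B6: {c,f} / ∅

Backward fixpoint:
  B0: in=∅ out={f}
  B1: in=∅ out={f,r}
  B2: in={f,r} out={f}
  B3: in={f} out={f}
  B4: in={f} out=∅
  B5: in=∅ out=∅
  B6: in=∅ out=∅

live-out(B2) = ["f"]

Answer: ["f"]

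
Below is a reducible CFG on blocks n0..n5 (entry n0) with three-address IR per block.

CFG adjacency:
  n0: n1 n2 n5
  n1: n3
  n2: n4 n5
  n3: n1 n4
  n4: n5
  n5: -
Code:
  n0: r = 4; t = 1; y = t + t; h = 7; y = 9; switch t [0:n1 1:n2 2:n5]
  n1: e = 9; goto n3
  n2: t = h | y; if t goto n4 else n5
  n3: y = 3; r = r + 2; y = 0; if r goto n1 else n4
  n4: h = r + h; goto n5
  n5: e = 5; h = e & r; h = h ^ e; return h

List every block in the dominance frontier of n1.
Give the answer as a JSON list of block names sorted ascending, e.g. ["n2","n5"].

idom tree: n1←n0 n2←n0 n3←n1 n4←n0 n5←n0
Dom∩ at merges:
  n1: preds {n0,n3}: {n0} ∩ {n0,n1,n3} = {n0}; idom=n0
  n4: preds {n2,n3}: {n0,n2} ∩ {n0,n1,n3} = {n0}; idom=n0
  n5: preds {n0,n2,n4}: {n0} ∩ {n0,n2} ∩ {n0,n4} = {n0}; idom=n0

DF derivation:
  n1←n0: walk · to n0
  n1←n3: walk n3→n1 to n0
  n4←n2: walk n2 to n0
  n4←n3: walk n3→n1 to n0
  n5←n0: walk · to n0
  n5←n2: walk n2 to n0
  n5←n4: walk n4 to n0
  DF(n0)=∅
  DF(n1)={n1,n4}
  DF(n2)={n4,n5}
  DF(n3)={n1,n4}
  DF(n4)={n5}
  DF(n5)=∅

DF(n1) = ["n1", "n4"]

Answer: ["n1", "n4"]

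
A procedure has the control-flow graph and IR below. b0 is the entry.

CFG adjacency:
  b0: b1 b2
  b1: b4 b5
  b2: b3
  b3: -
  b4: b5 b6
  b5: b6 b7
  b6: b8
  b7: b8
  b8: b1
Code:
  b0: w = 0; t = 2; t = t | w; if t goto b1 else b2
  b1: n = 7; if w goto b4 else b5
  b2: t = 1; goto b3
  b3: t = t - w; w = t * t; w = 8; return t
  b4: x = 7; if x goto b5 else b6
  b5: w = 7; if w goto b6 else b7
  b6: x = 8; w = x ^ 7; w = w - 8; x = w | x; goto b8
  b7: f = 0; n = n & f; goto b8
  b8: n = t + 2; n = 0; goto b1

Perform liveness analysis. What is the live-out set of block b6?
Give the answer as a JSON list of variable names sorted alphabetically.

Per-block:
  b0: def={t,w} ue=∅
  b1: def={n} ue={w}
  b2: def={t} ue=∅
  b3: def={t,w} ue={t,w}
  b4: def={x} ue=∅
  b5: def={w} ue=∅
  b6: def={w,x} ue=∅
  b7: def={f,n} ue={n}
  b8: def={n} ue={t}

Backward fixpoint:
  b0 li=∅ lo={t,w}
  b1 li={t,w} lo={n,t}
  b2 li={w} lo={t,w}
  b3 li={t,w} lo=∅
  b4 li={n,t} lo={n,t}
  b5 li={n,t} lo={n,t,w}
  b6 li={t} lo={t,w}
  b7 li={n,t,w} lo={t,w}
  b8 li={t,w} lo={t,w}

live-out(b6) = ["t", "w"]

Answer: ["t", "w"]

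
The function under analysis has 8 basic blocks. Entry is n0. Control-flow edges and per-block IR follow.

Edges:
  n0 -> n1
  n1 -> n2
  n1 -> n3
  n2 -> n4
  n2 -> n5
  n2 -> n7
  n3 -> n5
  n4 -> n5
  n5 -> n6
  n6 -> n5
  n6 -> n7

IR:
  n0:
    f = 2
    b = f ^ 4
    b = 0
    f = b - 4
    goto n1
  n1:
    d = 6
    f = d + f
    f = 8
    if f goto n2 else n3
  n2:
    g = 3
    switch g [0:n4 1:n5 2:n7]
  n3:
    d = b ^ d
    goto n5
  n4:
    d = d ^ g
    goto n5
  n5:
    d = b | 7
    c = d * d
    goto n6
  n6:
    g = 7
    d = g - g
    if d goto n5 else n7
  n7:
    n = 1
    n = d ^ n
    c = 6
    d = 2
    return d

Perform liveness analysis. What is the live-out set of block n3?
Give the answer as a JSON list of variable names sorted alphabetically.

Answer: ["b"]

Derivation:
Block summaries:
  n0: def={b,f} ue=∅
  n1: def={d,f} ue={f}
  n2: def={g} ue=∅
  n3: def={d} ue={b,d}
  n4: def={d} ue={d,g}
  n5: def={c,d} ue={b}
  n6: def={d,g} ue=∅
  n7: def={c,d,n} ue={d}

Backward fixpoint:
  n0: in=∅ out={b,f}
  n1: in={b,f} out={b,d}
  n2: in={b,d} out={b,d,g}
  n3: in={b,d} out={b}
  n4: in={b,d,g} out={b}
  n5: in={b} out={b}
  n6: in={b} out={b,d}
  n7: in={d} out=∅

live-out(n3) = ["b"]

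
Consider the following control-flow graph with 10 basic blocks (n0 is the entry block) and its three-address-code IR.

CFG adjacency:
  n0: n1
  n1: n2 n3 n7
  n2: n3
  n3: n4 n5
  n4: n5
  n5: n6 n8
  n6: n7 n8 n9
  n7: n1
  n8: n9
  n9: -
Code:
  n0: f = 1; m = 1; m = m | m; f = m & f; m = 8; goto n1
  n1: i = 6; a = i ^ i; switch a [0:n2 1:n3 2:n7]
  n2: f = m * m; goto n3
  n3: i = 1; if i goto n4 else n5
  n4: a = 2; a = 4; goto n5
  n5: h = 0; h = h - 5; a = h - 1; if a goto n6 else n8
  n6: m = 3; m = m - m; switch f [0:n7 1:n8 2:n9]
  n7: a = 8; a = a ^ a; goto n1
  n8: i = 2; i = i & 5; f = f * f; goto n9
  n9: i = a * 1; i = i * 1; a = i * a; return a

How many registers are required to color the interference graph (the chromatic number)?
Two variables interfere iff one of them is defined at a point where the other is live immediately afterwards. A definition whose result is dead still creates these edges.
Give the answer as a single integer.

Answer: 4

Derivation:
Per-block:
  n0: {f,m} / ∅
  n1: {a,i} / ∅
  n2: {f} / {m}
  n3: {i} / ∅
  n4: {a} / ∅
  n5: {a,h} / ∅
  n6: {m} / {f}
  n7: {a} / ∅
  n8: {f,i} / {f}
  n9: {a,i} / {a}

Backward fixpoint:
  n0 li=∅ lo={f,m}
  n1 li={f,m} lo={f,m}
  n2 li={m} lo={f}
  n3 li={f} lo={f}
  n4 li={f} lo={f}
  n5 li={f} lo={a,f}
  n6 li={a,f} lo={a,f,m}
  n7 li={f,m} lo={f,m}
  n8 li={a,f} lo={a}
  n9 li={a} lo=∅

Interference:
  a: {f,i,m}
  f: {a,h,i,m}
  h: {f}
  i: {a,f,m}
  m: {a,f,i}

Colouring:
  lower bound: {a,f,i,m} mutually conflict ⇒ χ ≥ 4
  4-colouring: c0={f}  c1={a,h}  c2={i}  c3={m}
  χ = 4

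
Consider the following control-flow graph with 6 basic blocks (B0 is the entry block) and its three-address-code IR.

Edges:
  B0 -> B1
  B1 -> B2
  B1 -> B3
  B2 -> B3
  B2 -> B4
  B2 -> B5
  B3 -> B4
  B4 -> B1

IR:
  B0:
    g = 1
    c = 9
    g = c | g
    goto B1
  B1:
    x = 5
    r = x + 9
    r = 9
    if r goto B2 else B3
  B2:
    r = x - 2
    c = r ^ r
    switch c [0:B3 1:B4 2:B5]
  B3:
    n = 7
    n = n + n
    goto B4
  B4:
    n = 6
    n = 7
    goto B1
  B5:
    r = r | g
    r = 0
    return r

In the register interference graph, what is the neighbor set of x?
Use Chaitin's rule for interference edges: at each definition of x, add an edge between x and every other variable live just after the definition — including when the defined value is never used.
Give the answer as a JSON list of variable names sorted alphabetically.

Block summaries:
  B0: {c,g} / ∅
  B1: {r,x} / ∅
  B2: {c,r} / {x}
  B3: {n} / ∅
  B4: {n} / ∅
  B5: {r} / {g,r}

Backward fixpoint:
  live B0: ∅→{g}
  live B1: {g}→{g,x}
  live B2: {g,x}→{g,r}
  live B3: {g}→{g}
  live B4: {g}→{g}
  live B5: {g,r}→∅

Interference:
  c: {g,r}
  g: {c,n,r,x}
  n: {g}
  r: {c,g,x}
  x: {g,r}

N(x) = ["g", "r"]

Answer: ["g", "r"]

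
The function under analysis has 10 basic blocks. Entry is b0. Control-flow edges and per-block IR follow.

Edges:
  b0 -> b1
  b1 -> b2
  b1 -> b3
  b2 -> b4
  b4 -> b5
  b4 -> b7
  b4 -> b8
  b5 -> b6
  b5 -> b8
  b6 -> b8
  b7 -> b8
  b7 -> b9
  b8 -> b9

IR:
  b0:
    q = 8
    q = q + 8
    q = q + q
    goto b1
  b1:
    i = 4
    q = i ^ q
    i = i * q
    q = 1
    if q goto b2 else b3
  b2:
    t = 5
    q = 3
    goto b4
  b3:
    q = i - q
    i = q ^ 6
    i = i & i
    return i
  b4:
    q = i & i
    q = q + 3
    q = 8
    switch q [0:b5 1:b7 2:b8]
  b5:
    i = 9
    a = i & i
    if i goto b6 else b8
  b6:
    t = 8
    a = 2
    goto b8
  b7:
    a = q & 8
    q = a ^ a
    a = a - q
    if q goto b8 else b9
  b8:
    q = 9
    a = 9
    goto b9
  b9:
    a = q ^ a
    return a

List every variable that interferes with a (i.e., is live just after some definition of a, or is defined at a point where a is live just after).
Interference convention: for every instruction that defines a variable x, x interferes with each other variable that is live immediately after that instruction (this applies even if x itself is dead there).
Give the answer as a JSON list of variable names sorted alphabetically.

def/use:
  b0 def {q} use ∅
  b1 def {i,q} use {q}
  b2 def {q,t} use ∅
  b3 def {i,q} use {i,q}
  b4 def {q} use {i}
  b5 def {a,i} use ∅
  b6 def {a,t} use ∅
  b7 def {a,q} use {q}
  b8 def {a,q} use ∅
  b9 def {a} use {a,q}

Backward fixpoint:
  b0: in=∅ out={q}
  b1: in={q} out={i,q}
  b2: in={i} out={i}
  b3: in={i,q} out=∅
  b4: in={i} out={q}
  b5: in=∅ out=∅
  b6: in=∅ out=∅
  b7: in={q} out={a,q}
  b8: in=∅ out={a,q}
  b9: in={a,q} out=∅

Interfere edges:
  a↔{i,q}
  i↔{a,q,t}
  q↔{a,i}
  t↔{i}

N(a) = ["i", "q"]

Answer: ["i", "q"]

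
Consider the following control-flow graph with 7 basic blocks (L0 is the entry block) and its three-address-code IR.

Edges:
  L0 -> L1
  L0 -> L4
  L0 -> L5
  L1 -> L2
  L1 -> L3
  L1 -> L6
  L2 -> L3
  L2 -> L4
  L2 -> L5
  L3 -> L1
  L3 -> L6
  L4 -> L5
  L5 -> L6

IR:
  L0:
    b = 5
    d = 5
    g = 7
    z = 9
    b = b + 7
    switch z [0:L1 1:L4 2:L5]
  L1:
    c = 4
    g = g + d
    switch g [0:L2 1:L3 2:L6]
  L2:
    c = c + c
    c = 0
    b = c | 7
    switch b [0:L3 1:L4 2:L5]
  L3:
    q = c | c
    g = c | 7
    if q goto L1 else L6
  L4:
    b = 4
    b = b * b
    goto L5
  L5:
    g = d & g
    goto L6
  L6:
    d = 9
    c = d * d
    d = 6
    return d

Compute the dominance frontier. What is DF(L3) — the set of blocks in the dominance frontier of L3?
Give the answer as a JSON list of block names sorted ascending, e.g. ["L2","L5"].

Answer: ["L1", "L6"]

Analysis:
idom tree: L1←L0 L2←L1 L3←L1 L4←L0 L5←L0 L6←L0
Dom at joins:
  L1: preds {L0,L3}: {L0} ∩ {L0,L1,L3} = {L0}; idom=L0
  L3: preds {L1,L2}: {L0,L1} ∩ {L0,L1,L2} = {L0,L1}; idom=L1
  L4: preds {L0,L2}: {L0} ∩ {L0,L1,L2} = {L0}; idom=L0
  L5: preds {L0,L2,L4}: {L0} ∩ {L0,L1,L2} ∩ {L0,L4} = {L0}; idom=L0
  L6: preds {L1,L3,L5}: {L0,L1} ∩ {L0,L1,L3} ∩ {L0,L5} = {L0}; idom=L0

Frontier:
  join L1 pred L0: · stop@L0
  join L1 pred L3: L3→L1 stop@L0
  join L3 pred L1: · stop@L1
  join L3 pred L2: L2 stop@L1
  join L4 pred L0: · stop@L0
  join L4 pred L2: L2→L1 stop@L0
  join L5 pred L0: · stop@L0
  join L5 pred L2: L2→L1 stop@L0
  join L5 pred L4: L4 stop@L0
  join L6 pred L1: L1 stop@L0
  join L6 pred L3: L3→L1 stop@L0
  join L6 pred L5: L5 stop@L0
  L0 → ∅
  L1 → {L1,L4,L5,L6}
  L2 → {L3,L4,L5}
  L3 → {L1,L6}
  L4 → {L5}
  L5 → {L6}
  L6 → ∅

DF(L3) = ["L1", "L6"]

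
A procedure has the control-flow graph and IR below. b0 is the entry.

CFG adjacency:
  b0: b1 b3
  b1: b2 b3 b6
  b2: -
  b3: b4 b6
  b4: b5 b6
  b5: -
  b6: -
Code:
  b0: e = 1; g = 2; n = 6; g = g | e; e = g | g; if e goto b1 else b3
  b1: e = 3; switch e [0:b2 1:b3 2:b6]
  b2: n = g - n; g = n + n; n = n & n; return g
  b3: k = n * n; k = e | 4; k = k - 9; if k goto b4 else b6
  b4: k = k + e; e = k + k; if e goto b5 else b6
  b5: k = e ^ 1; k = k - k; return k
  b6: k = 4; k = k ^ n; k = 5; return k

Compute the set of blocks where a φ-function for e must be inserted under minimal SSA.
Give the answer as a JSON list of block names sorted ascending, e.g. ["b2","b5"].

Answer: ["b3", "b6"]

Working:
idom tree: b1←b0 b2←b1 b3←b0 b4←b3 b5←b4 b6←b0
Dom∩ at merges:
  b3: preds {b0,b1}: {b0} ∩ {b0,b1} = {b0}; idom=b0
  b6: preds {b1,b3,b4}: {b0,b1} ∩ {b0,b3} ∩ {b0,b3,b4} = {b0}; idom=b0

DF derivation:
  b3←b0: walk · to b0
  b3←b1: walk b1 to b0
  b6←b1: walk b1 to b0
  b6←b3: walk b3 to b0
  b6←b4: walk b4→b3 to b0
  b0: DF=∅
  b1: DF={b3,b6}
  b2: DF=∅
  b3: DF={b6}
  b4: DF={b6}
  b5: DF=∅
  b6: DF=∅

φ for e: defs {b0,b1,b4}
  DF⁺ = {b3,b6}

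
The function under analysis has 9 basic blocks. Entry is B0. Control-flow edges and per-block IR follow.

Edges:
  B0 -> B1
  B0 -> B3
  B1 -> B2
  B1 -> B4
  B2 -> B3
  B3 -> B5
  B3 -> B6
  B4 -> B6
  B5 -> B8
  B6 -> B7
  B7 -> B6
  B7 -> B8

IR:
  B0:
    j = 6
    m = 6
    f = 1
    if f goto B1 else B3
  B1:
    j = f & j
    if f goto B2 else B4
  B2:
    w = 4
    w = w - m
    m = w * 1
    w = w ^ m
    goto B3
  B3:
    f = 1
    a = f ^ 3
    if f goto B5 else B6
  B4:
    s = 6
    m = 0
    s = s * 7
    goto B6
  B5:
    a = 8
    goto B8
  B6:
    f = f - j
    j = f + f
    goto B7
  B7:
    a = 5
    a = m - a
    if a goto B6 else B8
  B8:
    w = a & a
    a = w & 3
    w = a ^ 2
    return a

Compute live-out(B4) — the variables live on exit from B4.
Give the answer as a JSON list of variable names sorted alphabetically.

Answer: ["f", "j", "m"]

Analysis:
Per-block:
  B0: def={f,j,m} ue=∅
  B1: def={j} ue={f,j}
  B2: def={m,w} ue={m}
  B3: def={a,f} ue=∅
  B4: def={m,s} ue=∅
  B5: def={a} ue=∅
  B6: def={f,j} ue={f,j}
  B7: def={a} ue={m}
  B8: def={a,w} ue={a}

Backward fixpoint:
  B0 li=∅ lo={f,j,m}
  B1 li={f,j,m} lo={f,j,m}
  B2 li={j,m} lo={j,m}
  B3 li={j,m} lo={f,j,m}
  B4 li={f,j} lo={f,j,m}
  B5 li=∅ lo={a}
  B6 li={f,j,m} lo={f,j,m}
  B7 li={f,j,m} lo={a,f,j,m}
  B8 li={a} lo=∅

live-out(B4) = ["f", "j", "m"]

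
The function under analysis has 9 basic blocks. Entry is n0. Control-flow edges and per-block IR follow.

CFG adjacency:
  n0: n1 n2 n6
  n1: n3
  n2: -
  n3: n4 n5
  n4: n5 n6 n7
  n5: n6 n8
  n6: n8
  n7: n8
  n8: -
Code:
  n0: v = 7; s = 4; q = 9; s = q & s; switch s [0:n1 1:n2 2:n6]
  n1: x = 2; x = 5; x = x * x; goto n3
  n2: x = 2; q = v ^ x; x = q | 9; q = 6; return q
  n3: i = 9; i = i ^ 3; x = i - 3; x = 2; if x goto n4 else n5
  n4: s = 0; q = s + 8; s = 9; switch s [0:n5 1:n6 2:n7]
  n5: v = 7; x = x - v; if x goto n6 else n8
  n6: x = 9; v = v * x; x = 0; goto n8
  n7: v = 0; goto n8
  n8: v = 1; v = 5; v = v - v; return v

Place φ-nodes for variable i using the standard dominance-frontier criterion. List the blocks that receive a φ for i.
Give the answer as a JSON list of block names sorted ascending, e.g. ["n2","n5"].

idom tree: n1←n0 n2←n0 n3←n1 n4←n3 n5←n3 n6←n0 n7←n4 n8←n0
Join-block Dom:
  n5: preds {n3,n4}: {n0,n1,n3} ∩ {n0,n1,n3,n4} = {n0,n1,n3}; idom=n3
  n6: preds {n0,n4,n5}: {n0} ∩ {n0,n1,n3,n4} ∩ {n0,n1,n3,n5} = {n0}; idom=n0
  n8: preds {n5,n6,n7}: {n0,n1,n3,n5} ∩ {n0,n6} ∩ {n0,n1,n3,n4,n7} = {n0}; idom=n0

Frontier:
  n5←n3: walk · to n3
  n5←n4: walk n4 to n3
  n6←n0: walk · to n0
  n6←n4: walk n4→n3→n1 to n0
  n6←n5: walk n5→n3→n1 to n0
  n8←n5: walk n5→n3→n1 to n0
  n8←n6: walk n6 to n0
  n8←n7: walk n7→n4→n3→n1 to n0
  n0: DF=∅
  n1: DF={n6,n8}
  n2: DF=∅
  n3: DF={n6,n8}
  n4: DF={n5,n6,n8}
  n5: DF={n6,n8}
  n6: DF={n8}
  n7: DF={n8}
  n8: DF=∅

φ for i: defs {n3}
  DF⁺ = {n6,n8}

Answer: ["n6", "n8"]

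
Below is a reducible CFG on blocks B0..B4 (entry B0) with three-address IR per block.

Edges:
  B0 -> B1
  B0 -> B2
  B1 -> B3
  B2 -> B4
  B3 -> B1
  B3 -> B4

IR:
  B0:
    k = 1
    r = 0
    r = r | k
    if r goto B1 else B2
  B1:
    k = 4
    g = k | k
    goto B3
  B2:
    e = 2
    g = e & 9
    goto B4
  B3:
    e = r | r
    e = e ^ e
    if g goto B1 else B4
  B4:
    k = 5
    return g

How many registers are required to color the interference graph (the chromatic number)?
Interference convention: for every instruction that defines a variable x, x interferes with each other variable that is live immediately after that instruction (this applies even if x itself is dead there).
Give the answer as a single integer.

Block summaries:
  B0: {k,r} / ∅
  B1: {g,k} / ∅
  B2: {e,g} / ∅
  B3: {e} / {g,r}
  B4: {k} / {g}

Liveness:
  live B0: ∅→{r}
  live B1: {r}→{g,r}
  live B2: ∅→{g}
  live B3: {g,r}→{g,r}
  live B4: {g}→∅

Conflict graph:
  e↔{g,r}
  g↔{e,k,r}
  k↔{g,r}
  r↔{e,g,k}

Registers:
  clique {e,g,r} ⇒ need ≥ 3
  3-colouring: R0={g}  R1={r}  R2={e,k}
  χ = 3

Answer: 3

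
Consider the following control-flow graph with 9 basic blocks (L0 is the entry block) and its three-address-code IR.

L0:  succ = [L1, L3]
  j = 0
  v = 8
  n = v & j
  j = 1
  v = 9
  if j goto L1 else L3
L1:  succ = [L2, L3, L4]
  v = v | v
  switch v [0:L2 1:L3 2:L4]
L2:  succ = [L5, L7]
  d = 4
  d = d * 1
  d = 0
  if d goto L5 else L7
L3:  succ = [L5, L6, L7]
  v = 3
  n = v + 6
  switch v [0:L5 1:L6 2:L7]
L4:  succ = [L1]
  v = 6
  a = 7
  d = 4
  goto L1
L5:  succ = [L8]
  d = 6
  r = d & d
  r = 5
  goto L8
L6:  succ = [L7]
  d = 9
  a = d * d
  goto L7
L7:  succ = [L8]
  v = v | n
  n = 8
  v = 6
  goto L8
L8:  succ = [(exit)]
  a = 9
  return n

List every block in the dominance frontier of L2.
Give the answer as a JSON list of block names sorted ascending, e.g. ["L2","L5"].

idom tree: L1←L0 L2←L1 L3←L0 L4←L1 L5←L0 L6←L3 L7←L0 L8←L0
Dom∩ at merges:
  L1: preds {L0,L4}: {L0} ∩ {L0,L1,L4} = {L0}; idom=L0
  L3: preds {L0,L1}: {L0} ∩ {L0,L1} = {L0}; idom=L0
  L5: preds {L2,L3}: {L0,L1,L2} ∩ {L0,L3} = {L0}; idom=L0
  L7: preds {L2,L3,L6}: {L0,L1,L2} ∩ {L0,L3} ∩ {L0,L3,L6} = {L0}; idom=L0
  L8: preds {L5,L7}: {L0,L5} ∩ {L0,L7} = {L0}; idom=L0

DF derivation:
  join L1 pred L0: · stop@L0
  join L1 pred L4: L4→L1 stop@L0
  join L3 pred L0: · stop@L0
  join L3 pred L1: L1 stop@L0
  join L5 pred L2: L2→L1 stop@L0
  join L5 pred L3: L3 stop@L0
  join L7 pred L2: L2→L1 stop@L0
  join L7 pred L3: L3 stop@L0
  join L7 pred L6: L6→L3 stop@L0
  join L8 pred L5: L5 stop@L0
  join L8 pred L7: L7 stop@L0
  DF(L0)=∅
  DF(L1)={L1,L3,L5,L7}
  DF(L2)={L5,L7}
  DF(L3)={L5,L7}
  DF(L4)={L1}
  DF(L5)={L8}
  DF(L6)={L7}
  DF(L7)={L8}
  DF(L8)=∅

DF(L2) = ["L5", "L7"]

Answer: ["L5", "L7"]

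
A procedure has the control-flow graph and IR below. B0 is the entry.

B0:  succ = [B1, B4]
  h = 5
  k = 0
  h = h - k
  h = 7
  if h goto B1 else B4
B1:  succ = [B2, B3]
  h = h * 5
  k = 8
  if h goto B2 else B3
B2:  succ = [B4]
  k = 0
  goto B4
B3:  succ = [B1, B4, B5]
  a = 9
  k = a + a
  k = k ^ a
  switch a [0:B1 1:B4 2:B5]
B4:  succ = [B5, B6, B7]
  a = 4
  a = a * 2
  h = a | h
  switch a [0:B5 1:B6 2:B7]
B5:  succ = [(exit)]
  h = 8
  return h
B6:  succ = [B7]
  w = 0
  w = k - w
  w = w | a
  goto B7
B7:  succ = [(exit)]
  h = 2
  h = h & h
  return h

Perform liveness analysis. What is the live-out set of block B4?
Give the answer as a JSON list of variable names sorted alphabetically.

Block summaries:
  B0: {h,k} / ∅
  B1: {h,k} / {h}
  B2: {k} / ∅
  B3: {a,k} / ∅
  B4: {a,h} / {h}
  B5: {h} / ∅
  B6: {w} / {a,k}
  B7: {h} / ∅

Live sets:
  B0 li=∅ lo={h,k}
  B1 li={h} lo={h}
  B2 li={h} lo={h,k}
  B3 li={h} lo={h,k}
  B4 li={h,k} lo={a,k}
  B5 li=∅ lo=∅
  B6 li={a,k} lo=∅
  B7 li=∅ lo=∅

live-out(B4) = ["a", "k"]

Answer: ["a", "k"]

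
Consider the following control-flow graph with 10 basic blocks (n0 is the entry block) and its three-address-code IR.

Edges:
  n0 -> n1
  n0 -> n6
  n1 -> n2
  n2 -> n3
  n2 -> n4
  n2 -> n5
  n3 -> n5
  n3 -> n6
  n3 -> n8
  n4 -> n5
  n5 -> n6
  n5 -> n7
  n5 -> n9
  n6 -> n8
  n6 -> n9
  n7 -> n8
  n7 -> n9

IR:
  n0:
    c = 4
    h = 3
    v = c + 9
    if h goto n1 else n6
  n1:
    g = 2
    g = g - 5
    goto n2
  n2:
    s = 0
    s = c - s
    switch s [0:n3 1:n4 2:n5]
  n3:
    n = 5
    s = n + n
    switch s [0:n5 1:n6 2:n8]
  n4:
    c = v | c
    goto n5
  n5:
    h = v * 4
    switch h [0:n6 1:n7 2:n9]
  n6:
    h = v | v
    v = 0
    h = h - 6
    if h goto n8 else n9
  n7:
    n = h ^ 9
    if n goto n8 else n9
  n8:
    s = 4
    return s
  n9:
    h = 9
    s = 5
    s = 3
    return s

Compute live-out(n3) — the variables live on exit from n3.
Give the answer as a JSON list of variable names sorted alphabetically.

def/use:
  n0: {c,h,v} / ∅
  n1: {g} / ∅
  n2: {s} / {c}
  n3: {n,s} / ∅
  n4: {c} / {c,v}
  n5: {h} / {v}
  n6: {h,v} / {v}
  n7: {n} / {h}
  n8: {s} / ∅
  n9: {h,s} / ∅

Liveness:
  live n0: ∅→{c,v}
  live n1: {c,v}→{c,v}
  live n2: {c,v}→{c,v}
  live n3: {v}→{v}
  live n4: {c,v}→{v}
  live n5: {v}→{h,v}
  live n6: {v}→∅
  live n7: {h}→∅
  live n8: ∅→∅
  live n9: ∅→∅

live-out(n3) = ["v"]

Answer: ["v"]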